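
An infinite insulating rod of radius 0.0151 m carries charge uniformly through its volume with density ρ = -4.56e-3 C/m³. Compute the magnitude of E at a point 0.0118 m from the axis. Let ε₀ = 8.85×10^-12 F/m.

3.04×10^6 N/C

Coaxial Gaussian cylinder, radius r = 0.0118 m, length L (r < R).
Charge inside radius r per length L is ρ·πr²·L, so λ_enc = ρπr² = -1.995×10^-6 C/m.
Since E is radial and uniform over the curved surface, Φ = E·2πrL = Q_enc/ε₀ = λ_enc L/ε₀.
E = |λ_enc|/(2πε₀r) = (1.995e-6)/(2π·8.85×10^-12·0.0118) = 3.04×10^6 N/C.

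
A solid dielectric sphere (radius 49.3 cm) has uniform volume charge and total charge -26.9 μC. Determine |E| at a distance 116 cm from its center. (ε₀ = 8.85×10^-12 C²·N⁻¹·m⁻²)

E = 1.80e5 V/m

By spherical symmetry E is radial; choose a Gaussian sphere of radius r = 116 cm (r > R, so the entire charge is enclosed).
Q_enc = -26.9 μC = -2.69×10^-5 C.
Since E is radial and uniform over the Gaussian sphere, Φ = E·4πr² = Q_enc/ε₀.
E = |Q_enc|/(4πε₀r²) = (2.69×10^-5)/(4π·8.85×10^-12·(1.16)²) = 1.80×10^5 N/C.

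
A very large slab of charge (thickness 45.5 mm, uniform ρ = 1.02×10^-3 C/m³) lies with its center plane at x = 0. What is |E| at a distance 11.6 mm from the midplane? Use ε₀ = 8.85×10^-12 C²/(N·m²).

|E| = 1.34e6 V/m

By symmetry E is perpendicular to the slab. A Gaussian pillbox from −11.6 mm to +11.6 mm (face area A) lies entirely within the slab.
Q_enc = ρ·(2x)·A and flux = 2EA, so 2EA = 2ρxA/ε₀ ⇒ E = |ρ|x/ε₀.
E = (1.02e-3)(0.0116)/(8.85×10^-12) = 1.34×10^6 N/C.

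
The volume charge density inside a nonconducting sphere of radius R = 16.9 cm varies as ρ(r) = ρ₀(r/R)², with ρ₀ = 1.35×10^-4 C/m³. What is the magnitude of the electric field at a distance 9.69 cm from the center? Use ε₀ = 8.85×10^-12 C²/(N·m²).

By spherical symmetry E is radial; choose a Gaussian sphere of radius r = 9.69 cm (r < R).
Q_enc = ∫₀^r ρ(r')·4πr'² dr' = (4πρ₀/R²) ∫₀^r r'^4 dr' = 4πρ₀ r^5/(5·R²) = 1.015e-7 C.
Gauss's law: E·4πr² = Q_enc/ε₀.
E = |Q_enc|/(4πε₀r²) = (1.015×10^-7)/(4π·8.85×10^-12·(0.0969)²) = 9.72×10^4 N/C.

|E| = 9.72×10^4 N/C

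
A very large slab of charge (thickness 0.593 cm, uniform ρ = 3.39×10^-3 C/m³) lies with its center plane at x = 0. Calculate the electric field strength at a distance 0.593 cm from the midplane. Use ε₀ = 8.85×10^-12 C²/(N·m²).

The point |x| = 0.593 cm lies outside the slab (half-thickness 0.002965 m). A symmetric pillbox spanning the full slab encloses Q_enc = ρ·d·A.
Flux = 2EA ⇒ E = |ρ|d/(2ε₀), independent of distance outside.
E = (3.39×10^-3)(0.00593)/(2·8.85×10^-12) = 1.14×10^6 N/C.

|E| = 1.14e6 N/C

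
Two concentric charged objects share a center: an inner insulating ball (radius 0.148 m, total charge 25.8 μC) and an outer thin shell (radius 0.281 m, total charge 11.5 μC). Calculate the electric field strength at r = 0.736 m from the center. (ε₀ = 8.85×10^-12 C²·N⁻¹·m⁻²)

E ≈ 6.19×10^5 V/m

Symmetry ⇒ E = E(r) r̂. Gaussian sphere of radius r = 0.736 m (r > 0.281 m, enclosing both).
Q_enc = (25.8 μC) + (11.5 μC) = 3.73×10^-5 C.
Gauss's law: E·4πr² = Q_enc/ε₀.
E = |Q_enc|/(4πε₀r²) = (3.73e-5)/(4π·8.85×10^-12·(0.736)²) = 6.19×10^5 N/C.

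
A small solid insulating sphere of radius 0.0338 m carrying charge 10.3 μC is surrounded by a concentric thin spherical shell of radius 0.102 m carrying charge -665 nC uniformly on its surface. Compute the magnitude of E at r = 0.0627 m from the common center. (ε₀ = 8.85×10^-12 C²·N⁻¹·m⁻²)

Symmetry ⇒ E = E(r) r̂. Gaussian sphere of radius r = 0.0627 m (between the bodies, 0.0338 m < r < 0.102 m).
Only the inner charge is enclosed; the outer shell contributes nothing inside itself. Q_enc = 10.3 μC = 1.03×10^-5 C.
Gauss's law: E·4πr² = Q_enc/ε₀.
E = |Q_enc|/(4πε₀r²) = (1.03e-5)/(4π·8.85×10^-12·(0.0627)²) = 2.36×10^7 N/C.

|E| ≈ 2.36×10^7 V/m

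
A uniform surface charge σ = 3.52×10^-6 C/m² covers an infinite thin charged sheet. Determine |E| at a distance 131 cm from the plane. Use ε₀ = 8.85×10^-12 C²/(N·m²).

By planar symmetry E is perpendicular to the sheet and uniform; use a Gaussian pillbox with flat faces of area A on each side of the sheet.
Only the two end caps contribute flux: Φ = 2EA. With Q_enc = σA, Gauss's law gives E = |σ|/(2ε₀).
E = |σ|/(2ε₀) = (3.52×10^-6)/(2·8.85×10^-12) = 1.99×10^5 N/C.

|E| ≈ 1.99×10^5 N/C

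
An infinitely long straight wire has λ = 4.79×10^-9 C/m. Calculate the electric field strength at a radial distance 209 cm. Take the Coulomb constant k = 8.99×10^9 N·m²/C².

E = 41.2 N/C

Coaxial Gaussian cylinder, radius r = 209 cm, length L.
Q_enc = λL, so λ_enc = 4.79e-9 C/m.
Gauss's law: E·2πrL = λ_enc L/ε₀.
E = 2k|λ_enc|/r = 2(8.99×10^9)(4.79×10^-9)/(2.09) = 41.2 N/C.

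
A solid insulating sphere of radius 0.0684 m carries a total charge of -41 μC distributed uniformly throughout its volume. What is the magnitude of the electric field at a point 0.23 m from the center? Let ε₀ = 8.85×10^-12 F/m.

6.97×10^6 N/C

Take a concentric spherical Gaussian surface of radius r = 0.23 m (r > R, so the entire charge is enclosed).
Q_enc = -41 μC = -4.10×10^-5 C.
By Gauss's law, ∮E·dA = E·4πr² = Q_enc/ε₀.
E = |Q_enc|/(4πε₀r²) = (4.10e-5)/(4π·8.85×10^-12·(0.23)²) = 6.97×10^6 N/C.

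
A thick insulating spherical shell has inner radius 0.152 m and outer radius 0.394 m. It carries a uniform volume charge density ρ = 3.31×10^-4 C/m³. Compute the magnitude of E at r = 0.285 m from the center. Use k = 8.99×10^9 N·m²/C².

E = 3.01e6 N/C

Use a concentric Gaussian sphere at r = 0.285 m (within the shell material, 0.152 m < r < 0.394 m).
Enclosed charge is the volume from a to r: Q_enc = (4π/3)ρ(r³ − a³) = 2.723e-5 C.
Applying ∮E·dA = Q_enc/ε₀ with Φ = E(4πr²):
E = k|Q_enc|/r² = (8.99×10^9)(2.723×10^-5)/(0.285)² = 3.01×10^6 N/C.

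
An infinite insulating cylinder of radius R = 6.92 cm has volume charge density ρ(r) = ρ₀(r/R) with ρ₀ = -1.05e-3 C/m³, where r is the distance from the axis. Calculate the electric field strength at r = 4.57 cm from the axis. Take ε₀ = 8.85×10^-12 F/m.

E ≈ 1.19×10^6 V/m

By cylindrical symmetry E is radial; use a coaxial Gaussian cylinder of radius 4.57 cm and length L (r < R).
λ_enc = ∫₀^r ρ(r')·2πr' dr' = (2πρ₀/R)·r^3/3 = -3.033×10^-6 C/m.
By Gauss's law (flux through the curved wall only), E·2πrL = λ_enc L/ε₀.
E = |λ_enc|/(2πε₀r) = (3.033×10^-6)/(2π·8.85×10^-12·0.0457) = 1.19×10^6 N/C.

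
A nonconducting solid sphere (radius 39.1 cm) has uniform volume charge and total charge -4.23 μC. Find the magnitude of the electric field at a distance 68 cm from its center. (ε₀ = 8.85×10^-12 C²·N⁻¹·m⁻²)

E ≈ 8.23×10^4 V/m

Take a concentric spherical Gaussian surface of radius r = 68 cm (r > R, so the entire charge is enclosed).
Q_enc = -4.23 μC = -4.23×10^-6 C.
Applying ∮E·dA = Q_enc/ε₀ with Φ = E(4πr²):
E = |Q_enc|/(4πε₀r²) = (4.23×10^-6)/(4π·8.85×10^-12·(0.68)²) = 8.23e4 N/C.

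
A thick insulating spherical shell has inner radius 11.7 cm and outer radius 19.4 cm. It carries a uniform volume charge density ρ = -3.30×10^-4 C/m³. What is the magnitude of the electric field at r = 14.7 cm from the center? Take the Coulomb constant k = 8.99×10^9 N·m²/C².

9.06e5 V/m

Take a concentric spherical Gaussian surface of radius r = 14.7 cm (within the shell material, 11.7 cm < r < 19.4 cm).
Only the shell between 11.7 cm and r is enclosed: Q_enc = ρ·(4π/3)(r³ − a³) = (-3.30×10^-4)·(4π/3)·((0.147)³ − (0.117)³) = -2.177×10^-6 C.
Since E is radial and uniform over the Gaussian sphere, Φ = E·4πr² = Q_enc/ε₀.
E = k|Q_enc|/r² = (8.99×10^9)(2.177×10^-6)/(0.147)² = 9.06×10^5 N/C.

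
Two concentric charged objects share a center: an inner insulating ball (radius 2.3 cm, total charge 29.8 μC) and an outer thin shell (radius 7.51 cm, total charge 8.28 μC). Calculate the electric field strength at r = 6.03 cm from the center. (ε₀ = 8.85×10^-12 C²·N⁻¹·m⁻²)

Use a concentric Gaussian sphere at r = 6.03 cm (between the bodies, 2.3 cm < r < 7.51 cm).
Only the inner charge is enclosed; the outer shell contributes nothing inside itself. Q_enc = 29.8 μC = 2.98e-5 C.
By Gauss's law, ∮E·dA = E·4πr² = Q_enc/ε₀.
E = |Q_enc|/(4πε₀r²) = (2.98e-5)/(4π·8.85×10^-12·(0.0603)²) = 7.37e7 N/C.

|E| ≈ 7.37×10^7 N/C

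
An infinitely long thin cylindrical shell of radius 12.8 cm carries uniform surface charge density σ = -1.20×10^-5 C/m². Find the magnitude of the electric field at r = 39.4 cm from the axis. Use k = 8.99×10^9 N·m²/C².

Coaxial Gaussian cylinder, radius r = 39.4 cm, length L (r > 12.8 cm).
The whole shell is enclosed: λ_enc = σ·2πR = (-1.20×10^-5)·2π·(0.128) = -9.651×10^-6 C/m.
Applying ∮E·dA = Q_enc/ε₀ with the end caps contributing no flux:
E = 2k|λ_enc|/r = 2(8.99×10^9)(9.651e-6)/(0.394) = 4.40e5 N/C.

4.40×10^5 V/m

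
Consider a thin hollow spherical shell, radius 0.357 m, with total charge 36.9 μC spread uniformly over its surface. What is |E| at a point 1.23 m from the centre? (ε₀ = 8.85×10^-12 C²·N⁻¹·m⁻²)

By spherical symmetry E is radial; choose a Gaussian sphere of radius r = 1.23 m (r > 0.357 m).
The entire shell is enclosed: Q_enc = 3.69×10^-5 C.
Since E is radial and uniform over the Gaussian sphere, Φ = E·4πr² = Q_enc/ε₀.
E = |Q_enc|/(4πε₀r²) = (3.69×10^-5)/(4π·8.85×10^-12·(1.23)²) = 2.19×10^5 N/C.

|E| ≈ 2.19×10^5 N/C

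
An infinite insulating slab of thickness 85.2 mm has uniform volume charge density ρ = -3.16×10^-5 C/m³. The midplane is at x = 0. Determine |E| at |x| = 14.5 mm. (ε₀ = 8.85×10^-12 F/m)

By symmetry E is perpendicular to the slab. A Gaussian pillbox from −14.5 mm to +14.5 mm (face area A) lies entirely within the slab.
Q_enc = ρ·(2x)·A and flux = 2EA, so 2EA = 2ρxA/ε₀ ⇒ E = |ρ|x/ε₀.
E = (3.16×10^-5)(0.0145)/(8.85×10^-12) = 5.18×10^4 N/C.

|E| ≈ 5.18×10^4 N/C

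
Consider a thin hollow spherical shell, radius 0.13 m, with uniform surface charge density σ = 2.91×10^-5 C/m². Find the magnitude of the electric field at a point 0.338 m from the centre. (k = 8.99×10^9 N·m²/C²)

E = 4.86×10^5 V/m

By spherical symmetry E is radial; choose a Gaussian sphere of radius r = 0.338 m (r > 0.13 m).
The entire shell is enclosed: Q_enc = σ·4πR² = (2.91×10^-5)·4π·(0.13)² = 6.18×10^-6 C.
Since E is radial and uniform over the Gaussian sphere, Φ = E·4πr² = Q_enc/ε₀.
E = k|Q_enc|/r² = (8.99×10^9)(6.18e-6)/(0.338)² = 4.86×10^5 N/C.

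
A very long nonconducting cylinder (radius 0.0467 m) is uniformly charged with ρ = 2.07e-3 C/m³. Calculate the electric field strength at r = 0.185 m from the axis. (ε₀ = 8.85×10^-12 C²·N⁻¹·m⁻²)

Choose a coaxial cylinder of radius r = 0.185 m (arbitrary length L) as the Gaussian surface (r > 0.0467 m, full cross-section enclosed).
λ_enc = ρ·πR² = (2.07×10^-3)π(0.0467)² = 1.418e-5 C/m.
Applying ∮E·dA = Q_enc/ε₀ with the end caps contributing no flux:
E = |λ_enc|/(2πε₀r) = (1.418e-5)/(2π·8.85×10^-12·0.185) = 1.38e6 N/C.

|E| ≈ 1.38×10^6 N/C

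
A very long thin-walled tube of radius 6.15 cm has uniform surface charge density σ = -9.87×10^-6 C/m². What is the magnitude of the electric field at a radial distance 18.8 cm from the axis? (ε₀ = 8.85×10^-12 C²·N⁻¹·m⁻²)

3.65e5 V/m

Take a coaxial cylindrical Gaussian surface of radius r = 18.8 cm and length L (r > 6.15 cm).
The whole shell is enclosed: λ_enc = σ·2πR = (-9.87e-6)·2π·(0.0615) = -3.814×10^-6 C/m.
By Gauss's law (flux through the curved wall only), E·2πrL = λ_enc L/ε₀.
E = |λ_enc|/(2πε₀r) = (3.814e-6)/(2π·8.85×10^-12·0.188) = 3.65×10^5 N/C.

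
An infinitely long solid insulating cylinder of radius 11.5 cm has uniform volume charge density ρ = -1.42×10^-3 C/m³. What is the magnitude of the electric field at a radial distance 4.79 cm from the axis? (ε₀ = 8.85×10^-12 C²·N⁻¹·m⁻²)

E = 3.84×10^6 N/C

Coaxial Gaussian cylinder, radius r = 4.79 cm, length L (r < R).
Enclosed charge per unit length: λ_enc = ρ·πr² = (-1.42e-3)π(0.0479)² = -1.024e-5 C/m.
By Gauss's law (flux through the curved wall only), E·2πrL = λ_enc L/ε₀.
E = |λ_enc|/(2πε₀r) = (1.024×10^-5)/(2π·8.85×10^-12·0.0479) = 3.84e6 N/C.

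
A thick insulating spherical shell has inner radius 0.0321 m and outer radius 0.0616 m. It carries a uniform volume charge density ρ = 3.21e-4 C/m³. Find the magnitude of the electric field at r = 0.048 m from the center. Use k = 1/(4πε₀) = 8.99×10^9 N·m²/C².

E = 4.07e5 V/m

By spherical symmetry E is radial; choose a Gaussian sphere of radius r = 0.048 m (within the shell material, 0.0321 m < r < 0.0616 m).
Only the shell between 0.0321 m and r is enclosed: Q_enc = ρ·(4π/3)(r³ − a³) = (3.21×10^-4)·(4π/3)·((0.048)³ − (0.0321)³) = 1.042e-7 C.
By Gauss's law, ∮E·dA = E·4πr² = Q_enc/ε₀.
E = k|Q_enc|/r² = (8.99×10^9)(1.042×10^-7)/(0.048)² = 4.07×10^5 N/C.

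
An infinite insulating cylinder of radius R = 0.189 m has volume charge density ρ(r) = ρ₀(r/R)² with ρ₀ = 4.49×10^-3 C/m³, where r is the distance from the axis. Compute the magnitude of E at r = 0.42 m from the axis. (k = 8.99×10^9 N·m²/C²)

Coaxial Gaussian cylinder, radius r = 0.42 m, length L (r > R, full charge per length enclosed).
λ_enc = 2π ∫₀^R ρ₀(r'/R)^2 r' dr' = 2πρ₀R²/4 = 2.519×10^-4 C/m.
Since E is radial and uniform over the curved surface, Φ = E·2πrL = Q_enc/ε₀ = λ_enc L/ε₀.
E = 2k|λ_enc|/r = 2(8.99×10^9)(2.519×10^-4)/(0.42) = 1.08×10^7 N/C.

E ≈ 1.08×10^7 V/m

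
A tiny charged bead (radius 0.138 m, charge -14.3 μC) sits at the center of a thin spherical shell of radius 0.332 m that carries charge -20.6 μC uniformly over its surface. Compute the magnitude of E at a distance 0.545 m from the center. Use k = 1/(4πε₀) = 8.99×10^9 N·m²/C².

1.06e6 V/m

By spherical symmetry E is radial; choose a Gaussian sphere of radius r = 0.545 m (r > 0.332 m, enclosing both).
Q_enc = (-14.3 μC) + (-20.6 μC) = -3.49e-5 C.
Since E is radial and uniform over the Gaussian sphere, Φ = E·4πr² = Q_enc/ε₀.
E = k|Q_enc|/r² = (8.99×10^9)(3.49e-5)/(0.545)² = 1.06×10^6 N/C.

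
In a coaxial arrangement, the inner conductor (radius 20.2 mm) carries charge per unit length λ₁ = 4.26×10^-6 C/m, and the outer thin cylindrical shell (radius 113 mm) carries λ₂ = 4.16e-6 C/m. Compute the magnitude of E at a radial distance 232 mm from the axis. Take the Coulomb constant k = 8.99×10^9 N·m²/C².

Choose a coaxial cylinder of radius r = 232 mm (arbitrary length L) as the Gaussian surface (r > 113 mm, enclosing both).
λ_enc = λ₁ + λ₂ = (4.26e-6) + (4.16×10^-6) = 8.42e-6 C/m.
Since E is radial and uniform over the curved surface, Φ = E·2πrL = Q_enc/ε₀ = λ_enc L/ε₀.
E = 2k|λ_enc|/r = 2(8.99×10^9)(8.42×10^-6)/(0.232) = 6.53×10^5 N/C.

6.53×10^5 N/C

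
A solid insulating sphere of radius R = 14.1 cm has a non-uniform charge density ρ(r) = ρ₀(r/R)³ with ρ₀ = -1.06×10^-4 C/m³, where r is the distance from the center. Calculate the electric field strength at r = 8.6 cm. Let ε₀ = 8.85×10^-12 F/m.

|E| = 3.90×10^4 V/m

Take a concentric spherical Gaussian surface of radius r = 8.6 cm (r < R).
Integrate the density: Q_enc = 4π ∫₀^r ρ₀(r'/R)^3 r'² dr' = 4πρ₀ r^6/(6·R³) = -3.204×10^-8 C.
By Gauss's law, ∮E·dA = E·4πr² = Q_enc/ε₀.
E = |Q_enc|/(4πε₀r²) = (3.204e-8)/(4π·8.85×10^-12·(0.086)²) = 3.90×10^4 N/C.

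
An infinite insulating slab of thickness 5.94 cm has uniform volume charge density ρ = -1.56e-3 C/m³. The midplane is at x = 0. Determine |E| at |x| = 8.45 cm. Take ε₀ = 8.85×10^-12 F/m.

5.24×10^6 N/C

The point |x| = 8.45 cm lies outside the slab (half-thickness 0.0297 m). A symmetric pillbox spanning the full slab encloses Q_enc = ρ·d·A.
Flux = 2EA ⇒ E = |ρ|d/(2ε₀), independent of distance outside.
E = (1.56×10^-3)(0.0594)/(2·8.85×10^-12) = 5.24e6 N/C.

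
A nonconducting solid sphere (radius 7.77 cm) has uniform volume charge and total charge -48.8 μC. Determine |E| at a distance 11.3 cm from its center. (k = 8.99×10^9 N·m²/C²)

E ≈ 3.44e7 V/m

Use a concentric Gaussian sphere at r = 11.3 cm (r > R, so the entire charge is enclosed).
Q_enc = -48.8 μC = -4.88×10^-5 C.
By Gauss's law, ∮E·dA = E·4πr² = Q_enc/ε₀.
E = k|Q_enc|/r² = (8.99×10^9)(4.88×10^-5)/(0.113)² = 3.44e7 N/C.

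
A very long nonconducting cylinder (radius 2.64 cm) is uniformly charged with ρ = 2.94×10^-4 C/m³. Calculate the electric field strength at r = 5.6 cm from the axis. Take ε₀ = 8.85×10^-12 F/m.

Take a coaxial cylindrical Gaussian surface of radius r = 5.6 cm and length L (r > 2.64 cm, full cross-section enclosed).
λ_enc = ρ·πR² = (2.94×10^-4)π(0.0264)² = 6.437×10^-7 C/m.
Gauss's law: E·2πrL = λ_enc L/ε₀.
E = |λ_enc|/(2πε₀r) = (6.437×10^-7)/(2π·8.85×10^-12·0.056) = 2.07e5 N/C.

2.07e5 N/C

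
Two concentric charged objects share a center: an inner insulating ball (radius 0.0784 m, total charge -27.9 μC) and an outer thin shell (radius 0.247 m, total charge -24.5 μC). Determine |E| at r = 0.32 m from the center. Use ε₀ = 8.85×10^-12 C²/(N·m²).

4.60e6 N/C

Use a concentric Gaussian sphere at r = 0.32 m (r > 0.247 m, enclosing both).
Q_enc = (-27.9 μC) + (-24.5 μC) = -5.24×10^-5 C.
Gauss's law: E·4πr² = Q_enc/ε₀.
E = |Q_enc|/(4πε₀r²) = (5.24e-5)/(4π·8.85×10^-12·(0.32)²) = 4.60×10^6 N/C.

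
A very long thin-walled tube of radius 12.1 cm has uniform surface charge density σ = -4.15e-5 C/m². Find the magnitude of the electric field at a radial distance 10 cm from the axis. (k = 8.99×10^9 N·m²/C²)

Coaxial Gaussian cylinder, radius r = 10 cm, length L (r < 12.1 cm, inside the shell).
All the surface charge lies outside this cylinder: Q_enc = 0, hence E = 0.

|E| = 0 N/C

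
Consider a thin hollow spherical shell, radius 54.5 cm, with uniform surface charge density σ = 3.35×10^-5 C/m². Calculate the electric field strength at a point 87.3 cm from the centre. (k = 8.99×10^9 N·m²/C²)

By spherical symmetry E is radial; choose a Gaussian sphere of radius r = 87.3 cm (r > 54.5 cm).
The entire shell is enclosed: Q_enc = σ·4πR² = (3.35e-5)·4π·(0.545)² = 1.25×10^-4 C.
By Gauss's law, ∮E·dA = E·4πr² = Q_enc/ε₀.
E = k|Q_enc|/r² = (8.99×10^9)(1.25×10^-4)/(0.873)² = 1.47×10^6 N/C.

|E| ≈ 1.47×10^6 N/C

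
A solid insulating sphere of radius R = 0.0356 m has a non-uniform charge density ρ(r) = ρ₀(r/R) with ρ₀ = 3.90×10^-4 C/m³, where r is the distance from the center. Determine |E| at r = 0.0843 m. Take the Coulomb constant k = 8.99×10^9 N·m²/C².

|E| = 6.99×10^4 N/C

Use a concentric Gaussian sphere at r = 0.0843 m (r > R, all charge enclosed).
Q_enc = 4π ∫₀^R ρ₀(r'/R)^1 r'² dr' = 4πρ₀R³/4 = 5.528×10^-8 C.
By Gauss's law, ∮E·dA = E·4πr² = Q_enc/ε₀.
E = k|Q_enc|/r² = (8.99×10^9)(5.528×10^-8)/(0.0843)² = 6.99×10^4 N/C.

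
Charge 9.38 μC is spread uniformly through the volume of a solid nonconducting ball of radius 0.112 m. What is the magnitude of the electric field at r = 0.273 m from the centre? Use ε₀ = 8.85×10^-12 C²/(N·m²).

|E| ≈ 1.13×10^6 V/m

By spherical symmetry E is radial; choose a Gaussian sphere of radius r = 0.273 m (r > R, so the entire charge is enclosed).
Q_enc = 9.38 μC = 9.38×10^-6 C.
Applying ∮E·dA = Q_enc/ε₀ with Φ = E(4πr²):
E = |Q_enc|/(4πε₀r²) = (9.38×10^-6)/(4π·8.85×10^-12·(0.273)²) = 1.13×10^6 N/C.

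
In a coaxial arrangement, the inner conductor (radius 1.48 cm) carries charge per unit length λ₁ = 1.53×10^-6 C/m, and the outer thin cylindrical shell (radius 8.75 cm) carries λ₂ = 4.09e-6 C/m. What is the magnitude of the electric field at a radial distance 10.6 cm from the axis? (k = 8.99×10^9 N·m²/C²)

|E| = 9.53e5 N/C

By cylindrical symmetry E is radial; use a coaxial Gaussian cylinder of radius 10.6 cm and length L (r > 8.75 cm, enclosing both).
λ_enc = λ₁ + λ₂ = (1.53×10^-6) + (4.09×10^-6) = 5.62×10^-6 C/m.
Since E is radial and uniform over the curved surface, Φ = E·2πrL = Q_enc/ε₀ = λ_enc L/ε₀.
E = 2k|λ_enc|/r = 2(8.99×10^9)(5.62×10^-6)/(0.106) = 9.53×10^5 N/C.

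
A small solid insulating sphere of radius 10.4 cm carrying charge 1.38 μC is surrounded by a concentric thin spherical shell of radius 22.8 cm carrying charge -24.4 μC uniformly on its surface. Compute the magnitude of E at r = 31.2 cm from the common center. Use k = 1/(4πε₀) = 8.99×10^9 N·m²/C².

By spherical symmetry E is radial; choose a Gaussian sphere of radius r = 31.2 cm (r > 22.8 cm, enclosing both).
Q_enc = (1.38 μC) + (-24.4 μC) = -2.302×10^-5 C.
Since E is radial and uniform over the Gaussian sphere, Φ = E·4πr² = Q_enc/ε₀.
E = k|Q_enc|/r² = (8.99×10^9)(2.302e-5)/(0.312)² = 2.13×10^6 N/C.

E ≈ 2.13×10^6 V/m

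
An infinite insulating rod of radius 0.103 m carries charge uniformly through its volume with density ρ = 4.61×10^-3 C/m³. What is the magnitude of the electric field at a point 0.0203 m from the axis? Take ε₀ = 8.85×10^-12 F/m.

|E| = 5.29×10^6 V/m

Take a coaxial cylindrical Gaussian surface of radius r = 0.0203 m and length L (r < R).
Charge inside radius r per length L is ρ·πr²·L, so λ_enc = ρπr² = 5.968×10^-6 C/m.
Gauss's law: E·2πrL = λ_enc L/ε₀.
E = |λ_enc|/(2πε₀r) = (5.968e-6)/(2π·8.85×10^-12·0.0203) = 5.29e6 N/C.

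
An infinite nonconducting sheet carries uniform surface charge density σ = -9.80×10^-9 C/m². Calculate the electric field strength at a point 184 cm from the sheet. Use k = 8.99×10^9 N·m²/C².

554 V/m

The symmetry is planar: E is normal to the sheet and the same magnitude on both sides. Take a pillbox straddling the sheet with end-cap area A.
Only the two end caps contribute flux: Φ = 2EA. With Q_enc = σA, Gauss's law gives E = |σ|/(2ε₀).
E = 2πk|σ| = 2π(8.99×10^9)(9.80×10^-9) = 554 N/C.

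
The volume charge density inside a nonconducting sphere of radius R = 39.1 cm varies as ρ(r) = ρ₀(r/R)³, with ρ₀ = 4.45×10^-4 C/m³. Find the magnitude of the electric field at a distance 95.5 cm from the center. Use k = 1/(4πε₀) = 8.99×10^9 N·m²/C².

|E| = 5.49×10^5 N/C

Symmetry ⇒ E = E(r) r̂. Gaussian sphere of radius r = 95.5 cm (r > R, all charge enclosed).
Q_enc = 4π ∫₀^R ρ₀(r'/R)^3 r'² dr' = 4πρ₀R³/6 = 5.571e-5 C.
Applying ∮E·dA = Q_enc/ε₀ with Φ = E(4πr²):
E = k|Q_enc|/r² = (8.99×10^9)(5.571×10^-5)/(0.955)² = 5.49e5 N/C.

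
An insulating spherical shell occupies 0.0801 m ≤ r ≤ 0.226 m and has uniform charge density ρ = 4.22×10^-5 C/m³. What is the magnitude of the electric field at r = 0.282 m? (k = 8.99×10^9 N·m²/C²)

E = 2.20×10^5 V/m

Use a concentric Gaussian sphere at r = 0.282 m (r > 0.226 m, enclosing the whole shell).
Q_enc = ρ·(4π/3)(b³ − a³) = (4.22×10^-5)·(4π/3)·((0.226)³ − (0.0801)³) = 1.95×10^-6 C.
Since E is radial and uniform over the Gaussian sphere, Φ = E·4πr² = Q_enc/ε₀.
E = k|Q_enc|/r² = (8.99×10^9)(1.95×10^-6)/(0.282)² = 2.20e5 N/C.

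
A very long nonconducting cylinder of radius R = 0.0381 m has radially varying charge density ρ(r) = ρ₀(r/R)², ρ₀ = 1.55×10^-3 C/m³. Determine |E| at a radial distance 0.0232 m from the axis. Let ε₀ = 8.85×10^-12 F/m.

Coaxial Gaussian cylinder, radius r = 0.0232 m, length L (r < R).
Integrating ρ over the cross-section to radius r: λ_enc = (2πρ₀/R²) ∫₀^r r'^3 dr' = 2πρ₀ r^4/(4·R²) = 4.859e-7 C/m.
Gauss's law: E·2πrL = λ_enc L/ε₀.
E = |λ_enc|/(2πε₀r) = (4.859×10^-7)/(2π·8.85×10^-12·0.0232) = 3.77×10^5 N/C.

3.77e5 N/C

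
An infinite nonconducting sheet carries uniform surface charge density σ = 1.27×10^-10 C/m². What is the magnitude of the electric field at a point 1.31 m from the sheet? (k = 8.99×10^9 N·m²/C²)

By planar symmetry E is perpendicular to the sheet and uniform; use a Gaussian pillbox with flat faces of area A on each side of the sheet.
Only the two end caps contribute flux: Φ = 2EA. With Q_enc = σA, Gauss's law gives E = |σ|/(2ε₀).
E = 2πk|σ| = 2π(8.99×10^9)(1.27e-10) = 7.17 N/C.

|E| = 7.17 V/m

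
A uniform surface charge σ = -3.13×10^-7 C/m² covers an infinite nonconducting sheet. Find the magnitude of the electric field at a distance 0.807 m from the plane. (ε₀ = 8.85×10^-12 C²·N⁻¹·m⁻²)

By planar symmetry E is perpendicular to the sheet and uniform; use a Gaussian pillbox with flat faces of area A on each side of the sheet.
Flux Φ = 2EA and Q_enc = σA, so 2EA = σA/ε₀ ⇒ E = |σ|/(2ε₀), independent of distance.
E = |σ|/(2ε₀) = (3.13e-7)/(2·8.85×10^-12) = 1.77×10^4 N/C.

E = 1.77×10^4 N/C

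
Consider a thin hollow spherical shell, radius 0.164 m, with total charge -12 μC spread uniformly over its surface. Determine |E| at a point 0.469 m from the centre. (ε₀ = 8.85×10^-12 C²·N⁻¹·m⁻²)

E ≈ 4.91e5 N/C

Use a concentric Gaussian sphere at r = 0.469 m (r > 0.164 m).
The entire shell is enclosed: Q_enc = -1.20e-5 C.
By Gauss's law, ∮E·dA = E·4πr² = Q_enc/ε₀.
E = |Q_enc|/(4πε₀r²) = (1.20×10^-5)/(4π·8.85×10^-12·(0.469)²) = 4.91×10^5 N/C.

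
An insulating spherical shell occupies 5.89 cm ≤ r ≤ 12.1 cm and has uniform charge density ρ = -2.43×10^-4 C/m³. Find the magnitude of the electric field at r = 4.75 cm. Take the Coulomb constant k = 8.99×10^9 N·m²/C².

Take a concentric spherical Gaussian surface of radius r = 4.75 cm (r < 5.89 cm, inside the empty cavity).
No charge is enclosed, so by Gauss's law E·4πr² = 0 ⇒ E = 0.

E = 0 (no enclosed charge)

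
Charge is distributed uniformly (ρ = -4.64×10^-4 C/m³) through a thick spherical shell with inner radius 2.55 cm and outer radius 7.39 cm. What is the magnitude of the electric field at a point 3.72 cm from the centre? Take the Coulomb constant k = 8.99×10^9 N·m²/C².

E ≈ 4.41e5 V/m

By spherical symmetry E is radial; choose a Gaussian sphere of radius r = 3.72 cm (within the shell material, 2.55 cm < r < 7.39 cm).
Only the shell between 2.55 cm and r is enclosed: Q_enc = ρ·(4π/3)(r³ − a³) = (-4.64×10^-4)·(4π/3)·((0.0372)³ − (0.0255)³) = -6.783×10^-8 C.
By Gauss's law, ∮E·dA = E·4πr² = Q_enc/ε₀.
E = k|Q_enc|/r² = (8.99×10^9)(6.783×10^-8)/(0.0372)² = 4.41×10^5 N/C.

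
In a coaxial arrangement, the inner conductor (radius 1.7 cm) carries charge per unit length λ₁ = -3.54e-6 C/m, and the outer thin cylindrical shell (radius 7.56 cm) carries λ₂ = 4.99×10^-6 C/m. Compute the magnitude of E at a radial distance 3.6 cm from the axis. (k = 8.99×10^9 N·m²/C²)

E ≈ 1.77×10^6 V/m

Coaxial Gaussian cylinder, radius r = 3.6 cm, length L (between the conductors, 1.7 cm < r < 7.56 cm).
The shell at 7.56 cm lies outside the Gaussian surface, so λ_enc = λ₁ = -3.54×10^-6 C/m.
By Gauss's law (flux through the curved wall only), E·2πrL = λ_enc L/ε₀.
E = 2k|λ_enc|/r = 2(8.99×10^9)(3.54e-6)/(0.036) = 1.77×10^6 N/C.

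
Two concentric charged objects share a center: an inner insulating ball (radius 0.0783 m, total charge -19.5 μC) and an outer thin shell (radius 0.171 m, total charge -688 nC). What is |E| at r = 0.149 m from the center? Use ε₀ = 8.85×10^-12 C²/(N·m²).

Use a concentric Gaussian sphere at r = 0.149 m (between the bodies, 0.0783 m < r < 0.171 m).
The shell at 0.171 m lies outside the Gaussian surface, so Q_enc = -19.5 μC = -1.95×10^-5 C.
By Gauss's law, ∮E·dA = E·4πr² = Q_enc/ε₀.
E = |Q_enc|/(4πε₀r²) = (1.95×10^-5)/(4π·8.85×10^-12·(0.149)²) = 7.90e6 N/C.

|E| ≈ 7.90×10^6 N/C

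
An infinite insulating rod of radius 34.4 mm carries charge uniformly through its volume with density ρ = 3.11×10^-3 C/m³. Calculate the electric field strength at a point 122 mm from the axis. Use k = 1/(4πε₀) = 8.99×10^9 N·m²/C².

Coaxial Gaussian cylinder, radius r = 122 mm, length L (r > 34.4 mm, full cross-section enclosed).
λ_enc = ρ·πR² = (3.11e-3)π(0.0344)² = 1.156×10^-5 C/m.
By Gauss's law (flux through the curved wall only), E·2πrL = λ_enc L/ε₀.
E = 2k|λ_enc|/r = 2(8.99×10^9)(1.156×10^-5)/(0.122) = 1.70×10^6 N/C.

E = 1.70×10^6 N/C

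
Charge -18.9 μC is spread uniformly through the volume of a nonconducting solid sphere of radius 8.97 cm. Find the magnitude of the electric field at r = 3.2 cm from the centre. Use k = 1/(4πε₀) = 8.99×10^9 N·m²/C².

By spherical symmetry E is radial; choose a Gaussian sphere of radius r = 3.2 cm (r < R).
For a uniform sphere the enclosed fraction is (r/R)³, so Q_enc = (-18.9 μC)(0.032/0.0897)³ = -8.581×10^-7 C.
Gauss's law: E·4πr² = Q_enc/ε₀.
E = k|Q_enc|/r² = (8.99×10^9)(8.581×10^-7)/(0.032)² = 7.53×10^6 N/C.

E = 7.53e6 N/C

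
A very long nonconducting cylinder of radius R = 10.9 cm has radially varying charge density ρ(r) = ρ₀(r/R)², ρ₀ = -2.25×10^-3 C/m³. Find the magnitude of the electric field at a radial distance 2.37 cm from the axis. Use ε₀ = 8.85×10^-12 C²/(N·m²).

By cylindrical symmetry E is radial; use a coaxial Gaussian cylinder of radius 2.37 cm and length L (r < R).
Integrating ρ over the cross-section to radius r: λ_enc = (2πρ₀/R²) ∫₀^r r'^3 dr' = 2πρ₀ r^4/(4·R²) = -9.385e-8 C/m.
Applying ∮E·dA = Q_enc/ε₀ with the end caps contributing no flux:
E = |λ_enc|/(2πε₀r) = (9.385×10^-8)/(2π·8.85×10^-12·0.0237) = 7.12e4 N/C.

E = 7.12×10^4 N/C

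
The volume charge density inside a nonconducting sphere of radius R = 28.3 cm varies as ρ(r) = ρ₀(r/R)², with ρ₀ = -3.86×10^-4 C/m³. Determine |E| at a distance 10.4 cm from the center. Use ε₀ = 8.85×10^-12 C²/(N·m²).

E = 1.23×10^5 V/m

Take a concentric spherical Gaussian surface of radius r = 10.4 cm (r < R).
Integrate the density: Q_enc = 4π ∫₀^r ρ₀(r'/R)^2 r'² dr' = 4πρ₀ r^5/(5·R²) = -1.474×10^-7 C.
Gauss's law: E·4πr² = Q_enc/ε₀.
E = |Q_enc|/(4πε₀r²) = (1.474×10^-7)/(4π·8.85×10^-12·(0.104)²) = 1.23×10^5 N/C.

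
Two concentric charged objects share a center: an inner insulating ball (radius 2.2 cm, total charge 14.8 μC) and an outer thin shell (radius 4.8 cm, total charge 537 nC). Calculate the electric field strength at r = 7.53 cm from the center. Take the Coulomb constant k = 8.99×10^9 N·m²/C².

Use a concentric Gaussian sphere at r = 7.53 cm (r > 4.8 cm, enclosing both).
Q_enc = (14.8 μC) + (537 nC) = 1.534×10^-5 C.
Gauss's law: E·4πr² = Q_enc/ε₀.
E = k|Q_enc|/r² = (8.99×10^9)(1.534e-5)/(0.0753)² = 2.43×10^7 N/C.

E ≈ 2.43×10^7 V/m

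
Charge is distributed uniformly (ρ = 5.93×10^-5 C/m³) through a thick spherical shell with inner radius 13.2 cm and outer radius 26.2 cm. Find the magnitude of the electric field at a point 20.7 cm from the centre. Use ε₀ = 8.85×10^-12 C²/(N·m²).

E ≈ 3.42×10^5 V/m

Symmetry ⇒ E = E(r) r̂. Gaussian sphere of radius r = 20.7 cm (within the shell material, 13.2 cm < r < 26.2 cm).
Enclosed charge is the volume from a to r: Q_enc = (4π/3)ρ(r³ − a³) = 1.632e-6 C.
Applying ∮E·dA = Q_enc/ε₀ with Φ = E(4πr²):
E = |Q_enc|/(4πε₀r²) = (1.632×10^-6)/(4π·8.85×10^-12·(0.207)²) = 3.42e5 N/C.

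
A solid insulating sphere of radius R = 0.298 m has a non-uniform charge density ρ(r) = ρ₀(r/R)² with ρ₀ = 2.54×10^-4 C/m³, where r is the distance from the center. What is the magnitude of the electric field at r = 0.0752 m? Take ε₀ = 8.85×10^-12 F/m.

|E| = 2.75×10^4 N/C

Take a concentric spherical Gaussian surface of radius r = 0.0752 m (r < R).
Q_enc = ∫₀^r ρ(r')·4πr'² dr' = (4πρ₀/R²) ∫₀^r r'^4 dr' = 4πρ₀ r^5/(5·R²) = 1.729e-8 C.
Since E is radial and uniform over the Gaussian sphere, Φ = E·4πr² = Q_enc/ε₀.
E = |Q_enc|/(4πε₀r²) = (1.729×10^-8)/(4π·8.85×10^-12·(0.0752)²) = 2.75×10^4 N/C.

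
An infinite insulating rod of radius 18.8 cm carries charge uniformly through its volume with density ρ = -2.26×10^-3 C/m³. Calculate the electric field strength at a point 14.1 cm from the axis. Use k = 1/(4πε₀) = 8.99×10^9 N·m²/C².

|E| = 1.80e7 N/C

By cylindrical symmetry E is radial; use a coaxial Gaussian cylinder of radius 14.1 cm and length L (r < R).
Enclosed charge per unit length: λ_enc = ρ·πr² = (-2.26×10^-3)π(0.141)² = -1.412e-4 C/m.
Since E is radial and uniform over the curved surface, Φ = E·2πrL = Q_enc/ε₀ = λ_enc L/ε₀.
E = 2k|λ_enc|/r = 2(8.99×10^9)(1.412×10^-4)/(0.141) = 1.80×10^7 N/C.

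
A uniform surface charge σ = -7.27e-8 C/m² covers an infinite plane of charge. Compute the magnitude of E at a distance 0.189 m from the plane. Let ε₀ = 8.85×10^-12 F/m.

Choose a cylindrical pillbox piercing the sheet, end faces (area A) parallel to it.
Flux Φ = 2EA and Q_enc = σA, so 2EA = σA/ε₀ ⇒ E = |σ|/(2ε₀), independent of distance.
E = |σ|/(2ε₀) = (7.27×10^-8)/(2·8.85×10^-12) = 4.11e3 N/C.

4.11×10^3 N/C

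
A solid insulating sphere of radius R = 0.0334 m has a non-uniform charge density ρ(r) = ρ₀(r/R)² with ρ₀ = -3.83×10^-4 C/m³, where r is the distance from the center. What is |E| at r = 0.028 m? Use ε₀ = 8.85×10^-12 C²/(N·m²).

E ≈ 1.70×10^5 N/C

By spherical symmetry E is radial; choose a Gaussian sphere of radius r = 0.028 m (r < R).
Q_enc = ∫₀^r ρ(r')·4πr'² dr' = (4πρ₀/R²) ∫₀^r r'^4 dr' = 4πρ₀ r^5/(5·R²) = -1.485×10^-8 C.
By Gauss's law, ∮E·dA = E·4πr² = Q_enc/ε₀.
E = |Q_enc|/(4πε₀r²) = (1.485e-8)/(4π·8.85×10^-12·(0.028)²) = 1.70×10^5 N/C.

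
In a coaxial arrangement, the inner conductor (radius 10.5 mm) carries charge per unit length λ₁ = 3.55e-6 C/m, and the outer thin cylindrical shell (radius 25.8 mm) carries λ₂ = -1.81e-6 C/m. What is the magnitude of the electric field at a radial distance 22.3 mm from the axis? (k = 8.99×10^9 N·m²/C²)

2.86×10^6 V/m

Take a coaxial cylindrical Gaussian surface of radius r = 22.3 mm and length L (between the conductors, 10.5 mm < r < 25.8 mm).
The shell at 25.8 mm lies outside the Gaussian surface, so λ_enc = λ₁ = 3.55×10^-6 C/m.
Since E is radial and uniform over the curved surface, Φ = E·2πrL = Q_enc/ε₀ = λ_enc L/ε₀.
E = 2k|λ_enc|/r = 2(8.99×10^9)(3.55e-6)/(0.0223) = 2.86e6 N/C.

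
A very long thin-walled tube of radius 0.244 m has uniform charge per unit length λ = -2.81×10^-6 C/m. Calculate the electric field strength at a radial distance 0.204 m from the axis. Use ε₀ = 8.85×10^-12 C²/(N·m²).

Coaxial Gaussian cylinder, radius r = 0.204 m, length L (r < 0.244 m, inside the shell).
All the surface charge lies outside this cylinder: Q_enc = 0, hence E = 0.

E = 0 (no enclosed charge)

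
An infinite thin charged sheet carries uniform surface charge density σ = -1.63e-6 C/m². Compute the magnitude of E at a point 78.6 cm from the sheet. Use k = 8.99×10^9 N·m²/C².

E ≈ 9.21×10^4 V/m

The symmetry is planar: E is normal to the sheet and the same magnitude on both sides. Take a pillbox straddling the sheet with end-cap area A.
Flux Φ = 2EA and Q_enc = σA, so 2EA = σA/ε₀ ⇒ E = |σ|/(2ε₀), independent of distance.
E = 2πk|σ| = 2π(8.99×10^9)(1.63e-6) = 9.21×10^4 N/C.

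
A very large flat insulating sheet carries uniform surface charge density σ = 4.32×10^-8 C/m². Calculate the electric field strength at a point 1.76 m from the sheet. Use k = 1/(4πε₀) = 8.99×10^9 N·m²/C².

The symmetry is planar: E is normal to the sheet and the same magnitude on both sides. Take a pillbox straddling the sheet with end-cap area A.
Only the two end caps contribute flux: Φ = 2EA. With Q_enc = σA, Gauss's law gives E = |σ|/(2ε₀).
E = 2πk|σ| = 2π(8.99×10^9)(4.32×10^-8) = 2.44×10^3 N/C.

2.44×10^3 N/C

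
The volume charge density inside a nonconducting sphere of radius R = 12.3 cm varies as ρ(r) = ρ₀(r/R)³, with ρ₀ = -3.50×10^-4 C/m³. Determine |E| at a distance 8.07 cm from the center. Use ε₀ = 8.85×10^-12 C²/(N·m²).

|E| ≈ 1.50×10^5 N/C

Use a concentric Gaussian sphere at r = 8.07 cm (r < R).
Q_enc = ∫₀^r ρ(r')·4πr'² dr' = (4πρ₀/R³) ∫₀^r r'^5 dr' = 4πρ₀ r^6/(6·R³) = -1.088e-7 C.
Applying ∮E·dA = Q_enc/ε₀ with Φ = E(4πr²):
E = |Q_enc|/(4πε₀r²) = (1.088×10^-7)/(4π·8.85×10^-12·(0.0807)²) = 1.50×10^5 N/C.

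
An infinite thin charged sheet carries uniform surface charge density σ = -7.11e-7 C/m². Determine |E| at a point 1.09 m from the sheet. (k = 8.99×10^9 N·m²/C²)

The symmetry is planar: E is normal to the sheet and the same magnitude on both sides. Take a pillbox straddling the sheet with end-cap area A.
Flux Φ = 2EA and Q_enc = σA, so 2EA = σA/ε₀ ⇒ E = |σ|/(2ε₀), independent of distance.
E = 2πk|σ| = 2π(8.99×10^9)(7.11×10^-7) = 4.02×10^4 N/C.

4.02e4 V/m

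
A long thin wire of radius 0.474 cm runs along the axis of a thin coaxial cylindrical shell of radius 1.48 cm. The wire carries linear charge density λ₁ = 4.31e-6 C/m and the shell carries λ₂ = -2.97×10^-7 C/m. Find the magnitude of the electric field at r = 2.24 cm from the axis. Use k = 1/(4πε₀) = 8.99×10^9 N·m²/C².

Choose a coaxial cylinder of radius r = 2.24 cm (arbitrary length L) as the Gaussian surface (r > 1.48 cm, enclosing both).
λ_enc = λ₁ + λ₂ = (4.31×10^-6) + (-2.97×10^-7) = 4.013e-6 C/m.
By Gauss's law (flux through the curved wall only), E·2πrL = λ_enc L/ε₀.
E = 2k|λ_enc|/r = 2(8.99×10^9)(4.013×10^-6)/(0.0224) = 3.22×10^6 N/C.

E = 3.22e6 N/C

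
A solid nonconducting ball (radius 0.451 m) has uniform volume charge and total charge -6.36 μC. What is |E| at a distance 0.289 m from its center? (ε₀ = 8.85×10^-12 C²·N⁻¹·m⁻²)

|E| = 1.80e5 N/C

By spherical symmetry E is radial; choose a Gaussian sphere of radius r = 0.289 m (r < R).
For a uniform sphere the enclosed fraction is (r/R)³, so Q_enc = (-6.36 μC)(0.289/0.451)³ = -1.673×10^-6 C.
Applying ∮E·dA = Q_enc/ε₀ with Φ = E(4πr²):
E = |Q_enc|/(4πε₀r²) = (1.673×10^-6)/(4π·8.85×10^-12·(0.289)²) = 1.80×10^5 N/C.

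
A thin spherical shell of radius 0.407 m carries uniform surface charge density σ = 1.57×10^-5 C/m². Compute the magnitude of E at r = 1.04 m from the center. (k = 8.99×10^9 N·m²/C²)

2.72×10^5 V/m

Take a concentric spherical Gaussian surface of radius r = 1.04 m (r > 0.407 m).
The entire shell is enclosed: Q_enc = σ·4πR² = (1.57×10^-5)·4π·(0.407)² = 3.268e-5 C.
By Gauss's law, ∮E·dA = E·4πr² = Q_enc/ε₀.
E = k|Q_enc|/r² = (8.99×10^9)(3.268e-5)/(1.04)² = 2.72e5 N/C.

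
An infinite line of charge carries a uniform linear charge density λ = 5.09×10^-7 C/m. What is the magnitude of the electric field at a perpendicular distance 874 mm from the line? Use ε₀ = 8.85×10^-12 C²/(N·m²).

E ≈ 1.05e4 V/m

Choose a coaxial cylinder of radius r = 874 mm (arbitrary length L) as the Gaussian surface.
Q_enc = λL, so λ_enc = 5.09×10^-7 C/m.
Applying ∮E·dA = Q_enc/ε₀ with the end caps contributing no flux:
E = |λ_enc|/(2πε₀r) = (5.09×10^-7)/(2π·8.85×10^-12·0.874) = 1.05e4 N/C.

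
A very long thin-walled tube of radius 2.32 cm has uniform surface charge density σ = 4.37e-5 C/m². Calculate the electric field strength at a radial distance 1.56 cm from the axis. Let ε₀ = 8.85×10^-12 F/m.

E = 0 (no enclosed charge)

Take a coaxial cylindrical Gaussian surface of radius r = 1.56 cm and length L (r < 2.32 cm, inside the shell).
No charge is enclosed, so Gauss's law gives E·2πrL = 0 ⇒ E = 0.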